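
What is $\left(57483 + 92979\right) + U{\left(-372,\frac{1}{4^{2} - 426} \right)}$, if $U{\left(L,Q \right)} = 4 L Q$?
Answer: $\frac{30845454}{205} \approx 1.5047 \cdot 10^{5}$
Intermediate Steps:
$U{\left(L,Q \right)} = 4 L Q$
$\left(57483 + 92979\right) + U{\left(-372,\frac{1}{4^{2} - 426} \right)} = \left(57483 + 92979\right) + 4 \left(-372\right) \frac{1}{4^{2} - 426} = 150462 + 4 \left(-372\right) \frac{1}{16 - 426} = 150462 + 4 \left(-372\right) \frac{1}{-410} = 150462 + 4 \left(-372\right) \left(- \frac{1}{410}\right) = 150462 + \frac{744}{205} = \frac{30845454}{205}$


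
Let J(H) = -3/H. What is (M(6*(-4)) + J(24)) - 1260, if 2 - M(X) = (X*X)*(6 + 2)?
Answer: -46929/8 ≈ -5866.1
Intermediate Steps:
M(X) = 2 - 8*X² (M(X) = 2 - X*X*(6 + 2) = 2 - X²*8 = 2 - 8*X²)
(M(6*(-4)) + J(24)) - 1260 = ((2 - 8*(6*(-4))²) - 3/24) - 1260 = ((2 - 8*(-24)²) - 3*1/24) - 1260 = ((2 - 8*576) - ⅛) - 1260 = ((2 - 4608) - ⅛) - 1260 = (-4606 - ⅛) - 1260 = -36849/8 - 1260 = -46929/8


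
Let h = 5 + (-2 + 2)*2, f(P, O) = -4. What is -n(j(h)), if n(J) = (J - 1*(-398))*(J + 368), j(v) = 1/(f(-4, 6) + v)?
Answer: -147231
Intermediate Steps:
h = 5 (h = 5 + 0*2 = 5 + 0 = 5)
j(v) = 1/(-4 + v)
n(J) = (368 + J)*(398 + J) (n(J) = (J + 398)*(368 + J) = (398 + J)*(368 + J) = (368 + J)*(398 + J))
-n(j(h)) = -(146464 + (1/(-4 + 5))**2 + 766/(-4 + 5)) = -(146464 + (1/1)**2 + 766/1) = -(146464 + 1**2 + 766*1) = -(146464 + 1 + 766) = -1*147231 = -147231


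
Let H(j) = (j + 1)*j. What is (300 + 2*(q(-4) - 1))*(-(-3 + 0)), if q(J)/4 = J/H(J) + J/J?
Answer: 910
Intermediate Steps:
H(j) = j*(1 + j) (H(j) = (1 + j)*j = j*(1 + j))
q(J) = 4 + 4/(1 + J) (q(J) = 4*(J/((J*(1 + J))) + J/J) = 4*(J*(1/(J*(1 + J))) + 1) = 4*(1/(1 + J) + 1) = 4*(1 + 1/(1 + J)) = 4 + 4/(1 + J))
(300 + 2*(q(-4) - 1))*(-(-3 + 0)) = (300 + 2*(4*(2 - 4)/(1 - 4) - 1))*(-(-3 + 0)) = (300 + 2*(4*(-2)/(-3) - 1))*(-1*(-3)) = (300 + 2*(4*(-⅓)*(-2) - 1))*3 = (300 + 2*(8/3 - 1))*3 = (300 + 2*(5/3))*3 = (300 + 10/3)*3 = (910/3)*3 = 910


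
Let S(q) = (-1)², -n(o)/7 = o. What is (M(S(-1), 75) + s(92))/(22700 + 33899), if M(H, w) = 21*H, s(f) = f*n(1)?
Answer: -623/56599 ≈ -0.011007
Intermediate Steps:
n(o) = -7*o
S(q) = 1
s(f) = -7*f (s(f) = f*(-7*1) = f*(-7) = -7*f)
(M(S(-1), 75) + s(92))/(22700 + 33899) = (21*1 - 7*92)/(22700 + 33899) = (21 - 644)/56599 = -623*1/56599 = -623/56599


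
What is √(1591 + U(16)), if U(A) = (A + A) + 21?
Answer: 2*√411 ≈ 40.546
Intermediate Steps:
U(A) = 21 + 2*A (U(A) = 2*A + 21 = 21 + 2*A)
√(1591 + U(16)) = √(1591 + (21 + 2*16)) = √(1591 + (21 + 32)) = √(1591 + 53) = √1644 = 2*√411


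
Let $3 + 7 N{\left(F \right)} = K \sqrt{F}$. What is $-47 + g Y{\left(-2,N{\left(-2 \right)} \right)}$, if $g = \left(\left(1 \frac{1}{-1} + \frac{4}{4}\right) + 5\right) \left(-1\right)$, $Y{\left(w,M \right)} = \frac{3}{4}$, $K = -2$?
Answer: $- \frac{203}{4} \approx -50.75$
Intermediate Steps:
$N{\left(F \right)} = - \frac{3}{7} - \frac{2 \sqrt{F}}{7}$ ($N{\left(F \right)} = - \frac{3}{7} + \frac{\left(-2\right) \sqrt{F}}{7} = - \frac{3}{7} - \frac{2 \sqrt{F}}{7}$)
$Y{\left(w,M \right)} = \frac{3}{4}$ ($Y{\left(w,M \right)} = 3 \cdot \frac{1}{4} = \frac{3}{4}$)
$g = -5$ ($g = \left(\left(1 \left(-1\right) + 4 \cdot \frac{1}{4}\right) + 5\right) \left(-1\right) = \left(\left(-1 + 1\right) + 5\right) \left(-1\right) = \left(0 + 5\right) \left(-1\right) = 5 \left(-1\right) = -5$)
$-47 + g Y{\left(-2,N{\left(-2 \right)} \right)} = -47 - \frac{15}{4} = - \frac{203}{4}$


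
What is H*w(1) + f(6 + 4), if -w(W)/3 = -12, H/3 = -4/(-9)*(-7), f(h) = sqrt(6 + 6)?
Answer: -336 + 2*sqrt(3) ≈ -332.54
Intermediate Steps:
f(h) = 2*sqrt(3) (f(h) = sqrt(12) = 2*sqrt(3))
H = -28/3 (H = 3*(-4/(-9)*(-7)) = 3*(-4*(-1/9)*(-7)) = 3*((4/9)*(-7)) = 3*(-28/9) = -28/3 ≈ -9.3333)
w(W) = 36 (w(W) = -3*(-12) = 36)
H*w(1) + f(6 + 4) = -28/3*36 + 2*sqrt(3) = -336 + 2*sqrt(3)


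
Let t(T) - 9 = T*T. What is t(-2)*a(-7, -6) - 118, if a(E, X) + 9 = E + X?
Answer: -404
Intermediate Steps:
a(E, X) = -9 + E + X (a(E, X) = -9 + (E + X) = -9 + E + X)
t(T) = 9 + T² (t(T) = 9 + T*T = 9 + T²)
t(-2)*a(-7, -6) - 118 = (9 + (-2)²)*(-9 - 7 - 6) - 118 = (9 + 4)*(-22) - 118 = 13*(-22) - 118 = -286 - 118 = -404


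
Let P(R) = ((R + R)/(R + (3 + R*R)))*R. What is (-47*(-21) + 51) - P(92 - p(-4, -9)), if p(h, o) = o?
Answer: 10676188/10305 ≈ 1036.0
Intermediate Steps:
P(R) = 2*R²/(3 + R + R²) (P(R) = ((2*R)/(R + (3 + R²)))*R = ((2*R)/(3 + R + R²))*R = (2*R/(3 + R + R²))*R = 2*R²/(3 + R + R²))
(-47*(-21) + 51) - P(92 - p(-4, -9)) = (-47*(-21) + 51) - 2*(92 - 1*(-9))²/(3 + (92 - 1*(-9)) + (92 - 1*(-9))²) = (987 + 51) - 2*(92 + 9)²/(3 + (92 + 9) + (92 + 9)²) = 1038 - 2*101²/(3 + 101 + 101²) = 1038 - 2*10201/(3 + 101 + 10201) = 1038 - 2*10201/10305 = 1038 - 1*20402/10305 = 1038 - 20402/10305 = 10676188/10305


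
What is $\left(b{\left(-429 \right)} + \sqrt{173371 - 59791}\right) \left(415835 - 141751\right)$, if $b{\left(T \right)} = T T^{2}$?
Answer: $-21639915487476 + 1644504 \sqrt{3155} \approx -2.164 \cdot 10^{13}$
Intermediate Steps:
$b{\left(T \right)} = T^{3}$
$\left(b{\left(-429 \right)} + \sqrt{173371 - 59791}\right) \left(415835 - 141751\right) = \left(\left(-429\right)^{3} + \sqrt{173371 - 59791}\right) \left(415835 - 141751\right) = \left(-78953589 + \sqrt{113580}\right) 274084 = \left(-78953589 + 6 \sqrt{3155}\right) 274084 = -21639915487476 + 1644504 \sqrt{3155}$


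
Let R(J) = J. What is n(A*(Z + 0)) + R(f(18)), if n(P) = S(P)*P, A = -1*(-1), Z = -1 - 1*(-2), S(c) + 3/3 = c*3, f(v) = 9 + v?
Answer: 29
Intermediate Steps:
S(c) = -1 + 3*c (S(c) = -1 + c*3 = -1 + 3*c)
Z = 1 (Z = -1 + 2 = 1)
A = 1
n(P) = P*(-1 + 3*P) (n(P) = (-1 + 3*P)*P = P*(-1 + 3*P))
n(A*(Z + 0)) + R(f(18)) = (1*(1 + 0))*(-1 + 3*(1*(1 + 0))) + (9 + 18) = (1*1)*(-1 + 3*(1*1)) + 27 = 1*(-1 + 3*1) + 27 = 1*(-1 + 3) + 27 = 1*2 + 27 = 2 + 27 = 29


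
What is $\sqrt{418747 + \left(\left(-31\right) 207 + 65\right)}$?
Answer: $\sqrt{412395} \approx 642.18$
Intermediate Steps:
$\sqrt{418747 + \left(\left(-31\right) 207 + 65\right)} = \sqrt{418747 + \left(-6417 + 65\right)} = \sqrt{418747 - 6352} = \sqrt{412395}$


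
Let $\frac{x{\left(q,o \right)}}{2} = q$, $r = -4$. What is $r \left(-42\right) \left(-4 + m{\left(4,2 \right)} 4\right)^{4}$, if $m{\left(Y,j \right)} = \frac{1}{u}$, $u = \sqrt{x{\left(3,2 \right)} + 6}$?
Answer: $\frac{194432}{3} - \frac{93184 \sqrt{3}}{3} \approx 11011.0$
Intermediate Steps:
$x{\left(q,o \right)} = 2 q$
$u = 2 \sqrt{3}$ ($u = \sqrt{2 \cdot 3 + 6} = \sqrt{6 + 6} = \sqrt{12} = 2 \sqrt{3} \approx 3.4641$)
$m{\left(Y,j \right)} = \frac{\sqrt{3}}{6}$ ($m{\left(Y,j \right)} = \frac{1}{2 \sqrt{3}} = \frac{\sqrt{3}}{6}$)
$r \left(-42\right) \left(-4 + m{\left(4,2 \right)} 4\right)^{4} = \left(-4\right) \left(-42\right) \left(-4 + \frac{\sqrt{3}}{6} \cdot 4\right)^{4} = 168 \left(-4 + \frac{2 \sqrt{3}}{3}\right)^{4}$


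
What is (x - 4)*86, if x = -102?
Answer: -9116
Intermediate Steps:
(x - 4)*86 = (-102 - 4)*86 = -106*86 = -9116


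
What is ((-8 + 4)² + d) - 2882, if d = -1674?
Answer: -4540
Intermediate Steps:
((-8 + 4)² + d) - 2882 = ((-8 + 4)² - 1674) - 2882 = ((-4)² - 1674) - 2882 = (16 - 1674) - 2882 = -1658 - 2882 = -4540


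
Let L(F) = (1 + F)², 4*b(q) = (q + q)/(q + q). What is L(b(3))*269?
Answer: 6725/16 ≈ 420.31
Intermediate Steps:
b(q) = ¼ (b(q) = ((q + q)/(q + q))/4 = ((2*q)/((2*q)))/4 = ((2*q)*(1/(2*q)))/4 = (¼)*1 = ¼)
L(b(3))*269 = (1 + ¼)²*269 = (5/4)²*269 = (25/16)*269 = 6725/16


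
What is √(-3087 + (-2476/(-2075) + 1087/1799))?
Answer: I*√1719658449265442/746585 ≈ 55.545*I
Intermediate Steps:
√(-3087 + (-2476/(-2075) + 1087/1799)) = √(-3087 + (-2476*(-1/2075) + 1087*(1/1799))) = √(-3087 + (2476/2075 + 1087/1799)) = √(-3087 + 6709849/3732925) = √(-11516829626/3732925) = I*√1719658449265442/746585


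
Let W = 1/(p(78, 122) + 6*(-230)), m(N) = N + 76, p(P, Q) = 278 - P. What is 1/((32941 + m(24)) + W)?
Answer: 1180/38988379 ≈ 3.0265e-5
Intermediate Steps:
m(N) = 76 + N
W = -1/1180 (W = 1/((278 - 1*78) + 6*(-230)) = 1/((278 - 78) - 1380) = 1/(200 - 1380) = 1/(-1180) = -1/1180 ≈ -0.00084746)
1/((32941 + m(24)) + W) = 1/((32941 + (76 + 24)) - 1/1180) = 1/((32941 + 100) - 1/1180) = 1/(33041 - 1/1180) = 1/(38988379/1180) = 1180/38988379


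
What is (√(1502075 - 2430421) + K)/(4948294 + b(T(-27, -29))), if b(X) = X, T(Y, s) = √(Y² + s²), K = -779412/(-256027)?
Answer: 642793287188/1044829694972405897 - 129902*√1570/1044829694972405897 - I*√364375805/12242806754433 + 2474147*I*√928346/12242806754433 ≈ 6.1521e-7 + 0.00019471*I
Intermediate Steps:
K = 779412/256027 (K = -779412*(-1/256027) = 779412/256027 ≈ 3.0443)
(√(1502075 - 2430421) + K)/(4948294 + b(T(-27, -29))) = (√(1502075 - 2430421) + 779412/256027)/(4948294 + √((-27)² + (-29)²)) = (√(-928346) + 779412/256027)/(4948294 + √(729 + 841)) = (I*√928346 + 779412/256027)/(4948294 + √1570) = (779412/256027 + I*√928346)/(4948294 + √1570)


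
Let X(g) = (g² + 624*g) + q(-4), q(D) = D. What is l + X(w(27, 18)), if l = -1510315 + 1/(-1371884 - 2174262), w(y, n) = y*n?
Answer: -3442807759415/3546146 ≈ -9.7086e+5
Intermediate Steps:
w(y, n) = n*y
l = -5355797495991/3546146 (l = -1510315 + 1/(-3546146) = -1510315 - 1/3546146 = -5355797495991/3546146 ≈ -1.5103e+6)
X(g) = -4 + g² + 624*g (X(g) = (g² + 624*g) - 4 = -4 + g² + 624*g)
l + X(w(27, 18)) = -5355797495991/3546146 + (-4 + (18*27)² + 624*(18*27)) = -5355797495991/3546146 + (-4 + 486² + 624*486) = -5355797495991/3546146 + (-4 + 236196 + 303264) = -5355797495991/3546146 + 539456 = -3442807759415/3546146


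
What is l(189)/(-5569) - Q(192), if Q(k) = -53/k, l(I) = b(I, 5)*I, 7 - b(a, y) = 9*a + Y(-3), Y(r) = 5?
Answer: 61948469/1069248 ≈ 57.936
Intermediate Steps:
b(a, y) = 2 - 9*a (b(a, y) = 7 - (9*a + 5) = 7 - (5 + 9*a) = 7 + (-5 - 9*a) = 2 - 9*a)
l(I) = I*(2 - 9*I) (l(I) = (2 - 9*I)*I = I*(2 - 9*I))
l(189)/(-5569) - Q(192) = (189*(2 - 9*189))/(-5569) - (-53)/192 = (189*(2 - 1701))*(-1/5569) - (-53)/192 = (189*(-1699))*(-1/5569) - 1*(-53/192) = -321111*(-1/5569) + 53/192 = 321111/5569 + 53/192 = 61948469/1069248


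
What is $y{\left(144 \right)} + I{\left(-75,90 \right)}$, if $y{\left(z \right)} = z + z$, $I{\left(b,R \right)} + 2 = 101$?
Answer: $387$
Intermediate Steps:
$I{\left(b,R \right)} = 99$ ($I{\left(b,R \right)} = -2 + 101 = 99$)
$y{\left(z \right)} = 2 z$
$y{\left(144 \right)} + I{\left(-75,90 \right)} = 2 \cdot 144 + 99 = 288 + 99 = 387$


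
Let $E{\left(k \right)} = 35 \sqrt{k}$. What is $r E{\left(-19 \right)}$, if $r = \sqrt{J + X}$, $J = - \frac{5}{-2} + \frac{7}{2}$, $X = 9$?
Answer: $35 i \sqrt{285} \approx 590.87 i$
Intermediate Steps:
$J = 6$ ($J = \left(-5\right) \left(- \frac{1}{2}\right) + 7 \cdot \frac{1}{2} = \frac{5}{2} + \frac{7}{2} = 6$)
$r = \sqrt{15}$ ($r = \sqrt{6 + 9} = \sqrt{15} \approx 3.873$)
$r E{\left(-19 \right)} = \sqrt{15} \cdot 35 \sqrt{-19} = \sqrt{15} \cdot 35 i \sqrt{19} = 35 i \sqrt{285}$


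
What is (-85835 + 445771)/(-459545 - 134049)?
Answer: -179968/296797 ≈ -0.60637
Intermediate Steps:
(-85835 + 445771)/(-459545 - 134049) = 359936/(-593594) = 359936*(-1/593594) = -179968/296797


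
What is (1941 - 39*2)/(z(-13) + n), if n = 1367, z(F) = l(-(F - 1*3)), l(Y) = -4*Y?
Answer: 1863/1303 ≈ 1.4298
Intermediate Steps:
z(F) = -12 + 4*F (z(F) = -(-4)*(F - 1*3) = -(-4)*(F - 3) = -(-4)*(-3 + F) = -4*(3 - F) = -12 + 4*F)
(1941 - 39*2)/(z(-13) + n) = (1941 - 39*2)/((-12 + 4*(-13)) + 1367) = (1941 - 78)/((-12 - 52) + 1367) = 1863/(-64 + 1367) = 1863/1303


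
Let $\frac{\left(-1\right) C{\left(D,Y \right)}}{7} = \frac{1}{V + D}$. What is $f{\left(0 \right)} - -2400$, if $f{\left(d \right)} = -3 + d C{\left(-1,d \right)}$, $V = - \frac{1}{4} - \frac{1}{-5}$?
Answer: $2397$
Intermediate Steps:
$V = - \frac{1}{20}$ ($V = \left(-1\right) \frac{1}{4} - - \frac{1}{5} = - \frac{1}{4} + \frac{1}{5} = - \frac{1}{20} \approx -0.05$)
$C{\left(D,Y \right)} = - \frac{7}{- \frac{1}{20} + D}$
$f{\left(d \right)} = -3 + \frac{20 d}{3}$ ($f{\left(d \right)} = -3 + d \left(- \frac{140}{-1 + 20 \left(-1\right)}\right) = -3 + d \left(- \frac{140}{-1 - 20}\right) = -3 + d \left(- \frac{140}{-21}\right) = -3 + d \left(\left(-140\right) \left(- \frac{1}{21}\right)\right) = -3 + d \frac{20}{3} = -3 + \frac{20 d}{3}$)
$f{\left(0 \right)} - -2400 = \left(-3 + \frac{20}{3} \cdot 0\right) - -2400 = \left(-3 + 0\right) + 2400 = -3 + 2400 = 2397$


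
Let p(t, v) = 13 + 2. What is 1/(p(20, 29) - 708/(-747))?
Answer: 249/3971 ≈ 0.062705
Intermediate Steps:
p(t, v) = 15
1/(p(20, 29) - 708/(-747)) = 1/(15 - 708/(-747)) = 1/(15 - 708*(-1/747)) = 1/(15 + 236/249) = 1/(3971/249) = 249/3971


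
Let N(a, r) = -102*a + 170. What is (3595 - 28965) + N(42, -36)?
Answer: -29484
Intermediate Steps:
N(a, r) = 170 - 102*a
(3595 - 28965) + N(42, -36) = (3595 - 28965) + (170 - 102*42) = -25370 + (170 - 4284) = -25370 - 4114 = -29484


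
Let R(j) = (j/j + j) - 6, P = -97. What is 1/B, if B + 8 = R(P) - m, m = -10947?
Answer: 1/10837 ≈ 9.2276e-5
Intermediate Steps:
R(j) = -5 + j (R(j) = (1 + j) - 6 = -5 + j)
B = 10837 (B = -8 + ((-5 - 97) - 1*(-10947)) = -8 + (-102 + 10947) = -8 + 10845 = 10837)
1/B = 1/10837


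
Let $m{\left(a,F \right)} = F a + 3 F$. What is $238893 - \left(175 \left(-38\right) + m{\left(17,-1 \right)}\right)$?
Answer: $245563$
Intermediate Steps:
$m{\left(a,F \right)} = 3 F + F a$
$238893 - \left(175 \left(-38\right) + m{\left(17,-1 \right)}\right) = 238893 - \left(175 \left(-38\right) - \left(3 + 17\right)\right) = 238893 - \left(-6650 - 20\right) = 238893 - -6670 = 238893 + 6670 = 245563$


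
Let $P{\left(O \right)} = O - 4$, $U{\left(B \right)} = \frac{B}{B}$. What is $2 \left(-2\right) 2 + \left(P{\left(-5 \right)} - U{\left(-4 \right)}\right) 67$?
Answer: $-678$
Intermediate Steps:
$U{\left(B \right)} = 1$
$P{\left(O \right)} = -4 + O$
$2 \left(-2\right) 2 + \left(P{\left(-5 \right)} - U{\left(-4 \right)}\right) 67 = 2 \left(-2\right) 2 + \left(\left(-4 - 5\right) - 1\right) 67 = \left(-4\right) 2 + \left(-9 - 1\right) 67 = -8 - 670 = -678$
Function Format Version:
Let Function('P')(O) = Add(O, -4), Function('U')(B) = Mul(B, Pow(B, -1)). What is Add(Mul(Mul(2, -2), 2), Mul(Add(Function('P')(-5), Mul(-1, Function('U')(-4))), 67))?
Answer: -678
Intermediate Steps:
Function('U')(B) = 1
Function('P')(O) = Add(-4, O)
Add(Mul(Mul(2, -2), 2), Mul(Add(Function('P')(-5), Mul(-1, Function('U')(-4))), 67)) = Add(Mul(Mul(2, -2), 2), Mul(Add(Add(-4, -5), Mul(-1, 1)), 67)) = Add(Mul(-4, 2), Mul(Add(-9, -1), 67)) = Add(-8, Mul(-10, 67)) = Add(-8, -670) = -678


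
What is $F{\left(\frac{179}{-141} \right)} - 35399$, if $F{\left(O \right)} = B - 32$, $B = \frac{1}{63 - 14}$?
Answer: $- \frac{1736118}{49} \approx -35431.0$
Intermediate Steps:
$B = \frac{1}{49}$ ($B = \frac{1}{63 + \left(-54 + 40\right)} = \frac{1}{63 - 14} = \frac{1}{49} \approx 0.020408$)
$F{\left(O \right)} = - \frac{1567}{49}$ ($F{\left(O \right)} = \frac{1}{49} - 32 = - \frac{1567}{49}$)
$F{\left(\frac{179}{-141} \right)} - 35399 = - \frac{1567}{49} - 35399 = - \frac{1736118}{49}$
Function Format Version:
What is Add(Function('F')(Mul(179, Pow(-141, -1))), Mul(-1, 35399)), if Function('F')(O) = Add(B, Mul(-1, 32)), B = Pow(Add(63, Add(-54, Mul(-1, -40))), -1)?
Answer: Rational(-1736118, 49) ≈ -35431.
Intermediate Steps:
B = Rational(1, 49) (B = Pow(Add(63, Add(-54, 40)), -1) = Pow(Add(63, -14), -1) = Pow(49, -1) = Rational(1, 49) ≈ 0.020408)
Function('F')(O) = Rational(-1567, 49) (Function('F')(O) = Add(Rational(1, 49), Mul(-1, 32)) = Add(Rational(1, 49), -32) = Rational(-1567, 49))
Add(Function('F')(Mul(179, Pow(-141, -1))), Mul(-1, 35399)) = Add(Rational(-1567, 49), Mul(-1, 35399)) = Add(Rational(-1567, 49), -35399) = Rational(-1736118, 49)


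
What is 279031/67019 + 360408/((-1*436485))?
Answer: 32546220761/9750929405 ≈ 3.3378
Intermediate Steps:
279031/67019 + 360408/((-1*436485)) = 279031*(1/67019) + 360408/(-436485) = 279031/67019 + 360408*(-1/436485) = 279031/67019 - 120136/145495 = 32546220761/9750929405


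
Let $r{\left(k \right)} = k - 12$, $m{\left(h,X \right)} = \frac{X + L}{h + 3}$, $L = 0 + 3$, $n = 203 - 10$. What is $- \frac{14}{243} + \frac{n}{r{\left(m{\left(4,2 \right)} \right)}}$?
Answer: $- \frac{329399}{19197} \approx -17.159$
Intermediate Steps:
$n = 193$ ($n = 203 - 10 = 193$)
$L = 3$
$m{\left(h,X \right)} = \frac{3 + X}{3 + h}$ ($m{\left(h,X \right)} = \frac{X + 3}{h + 3} = \frac{3 + X}{3 + h}$)
$r{\left(k \right)} = -12 + k$ ($r{\left(k \right)} = k - 12 = -12 + k$)
$- \frac{14}{243} + \frac{n}{r{\left(m{\left(4,2 \right)} \right)}} = - \frac{14}{243} + \frac{193}{-12 + \frac{3 + 2}{3 + 4}} = \left(-14\right) \frac{1}{243} + \frac{193}{-12 + \frac{1}{7} \cdot 5} = - \frac{14}{243} + \frac{193}{-12 + \frac{1}{7} \cdot 5} = - \frac{14}{243} + \frac{193}{-12 + \frac{5}{7}} = - \frac{14}{243} + \frac{193}{- \frac{79}{7}} = - \frac{14}{243} + 193 \left(- \frac{7}{79}\right) = - \frac{14}{243} - \frac{1351}{79} = - \frac{329399}{19197}$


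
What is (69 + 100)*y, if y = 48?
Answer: 8112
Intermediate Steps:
(69 + 100)*y = (69 + 100)*48 = 169*48 = 8112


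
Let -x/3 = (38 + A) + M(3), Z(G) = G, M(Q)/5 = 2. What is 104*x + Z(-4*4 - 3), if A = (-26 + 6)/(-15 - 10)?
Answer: -76223/5 ≈ -15245.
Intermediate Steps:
M(Q) = 10 (M(Q) = 5*2 = 10)
A = 4/5 (A = -20/(-25) = -20*(-1/25) = 4/5 ≈ 0.80000)
x = -732/5 (x = -3*((38 + 4/5) + 10) = -3*(194/5 + 10) = -3*244/5 = -732/5 ≈ -146.40)
104*x + Z(-4*4 - 3) = 104*(-732/5) + (-4*4 - 3) = -76128/5 + (-16 - 3) = -76128/5 - 19 = -76223/5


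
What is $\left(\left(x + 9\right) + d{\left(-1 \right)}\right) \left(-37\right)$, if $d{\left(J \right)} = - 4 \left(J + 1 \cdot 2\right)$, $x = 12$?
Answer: $-629$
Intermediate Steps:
$d{\left(J \right)} = -8 - 4 J$ ($d{\left(J \right)} = - 4 \left(J + 2\right) = - 4 \left(2 + J\right) = -8 - 4 J$)
$\left(\left(x + 9\right) + d{\left(-1 \right)}\right) \left(-37\right) = \left(\left(12 + 9\right) - 4\right) \left(-37\right) = \left(21 + \left(-8 + 4\right)\right) \left(-37\right) = \left(21 - 4\right) \left(-37\right) = 17 \left(-37\right) = -629$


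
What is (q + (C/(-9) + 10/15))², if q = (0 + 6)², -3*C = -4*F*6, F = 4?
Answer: 88804/81 ≈ 1096.3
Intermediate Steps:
C = 32 (C = -(-4*4)*6/3 = -(-16)*6/3 = -⅓*(-96) = 32)
q = 36 (q = 6² = 36)
(q + (C/(-9) + 10/15))² = (36 + (32/(-9) + 10/15))² = (36 + (32*(-⅑) + 10*(1/15)))² = (36 + (-32/9 + ⅔))² = (36 - 26/9)² = (298/9)² = 88804/81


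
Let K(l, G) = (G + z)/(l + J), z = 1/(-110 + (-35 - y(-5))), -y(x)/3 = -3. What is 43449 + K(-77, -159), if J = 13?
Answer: 428257831/9856 ≈ 43452.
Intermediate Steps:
y(x) = 9 (y(x) = -3*(-3) = 9)
z = -1/154 (z = 1/(-110 + (-35 - 1*9)) = 1/(-110 + (-35 - 9)) = 1/(-110 - 44) = 1/(-154) = -1/154 ≈ -0.0064935)
K(l, G) = (-1/154 + G)/(13 + l) (K(l, G) = (G - 1/154)/(l + 13) = (-1/154 + G)/(13 + l))
43449 + K(-77, -159) = 43449 + (-1/154 - 159)/(13 - 77) = 43449 - 24487/154/(-64) = 43449 - 1/64*(-24487/154) = 43449 + 24487/9856 = 428257831/9856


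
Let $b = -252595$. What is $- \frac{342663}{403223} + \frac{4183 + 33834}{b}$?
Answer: $- \frac{14554898468}{14550301955} \approx -1.0003$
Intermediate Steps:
$- \frac{342663}{403223} + \frac{4183 + 33834}{b} = - \frac{342663}{403223} + \frac{4183 + 33834}{-252595} = \left(-342663\right) \frac{1}{403223} + 38017 \left(- \frac{1}{252595}\right) = - \frac{342663}{403223} - \frac{5431}{36085} = - \frac{14554898468}{14550301955}$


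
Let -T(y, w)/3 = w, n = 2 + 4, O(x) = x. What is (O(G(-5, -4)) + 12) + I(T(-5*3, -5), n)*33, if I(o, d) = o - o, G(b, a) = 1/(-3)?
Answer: 35/3 ≈ 11.667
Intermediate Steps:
G(b, a) = -⅓
n = 6
T(y, w) = -3*w
I(o, d) = 0
(O(G(-5, -4)) + 12) + I(T(-5*3, -5), n)*33 = (-⅓ + 12) + 0*33 = 35/3 + 0 = 35/3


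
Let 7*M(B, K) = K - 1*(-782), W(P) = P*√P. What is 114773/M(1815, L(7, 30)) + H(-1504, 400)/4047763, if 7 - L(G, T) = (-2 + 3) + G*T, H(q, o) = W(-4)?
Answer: 803411/578 - 8*I/4047763 ≈ 1390.0 - 1.9764e-6*I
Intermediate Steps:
W(P) = P^(3/2)
H(q, o) = -8*I (H(q, o) = (-4)^(3/2) = -8*I)
L(G, T) = 6 - G*T (L(G, T) = 7 - ((-2 + 3) + G*T) = 7 - (1 + G*T) = 7 + (-1 - G*T) = 6 - G*T)
M(B, K) = 782/7 + K/7 (M(B, K) = (K - 1*(-782))/7 = (K + 782)/7 = (782 + K)/7 = 782/7 + K/7)
114773/M(1815, L(7, 30)) + H(-1504, 400)/4047763 = 114773/(782/7 + (6 - 1*7*30)/7) - 8*I/4047763 = 114773/(782/7 + (6 - 210)/7) - 8*I*(1/4047763) = 114773/(782/7 + (⅐)*(-204)) - 8*I/4047763 = 114773/(782/7 - 204/7) - 8*I/4047763 = 114773/(578/7) - 8*I/4047763 = 114773*(7/578) - 8*I/4047763 = 803411/578 - 8*I/4047763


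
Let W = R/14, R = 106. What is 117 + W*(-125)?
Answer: -5806/7 ≈ -829.43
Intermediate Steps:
W = 53/7 (W = 106/14 = 106*(1/14) = 53/7 ≈ 7.5714)
117 + W*(-125) = 117 + (53/7)*(-125) = 117 - 6625/7 = -5806/7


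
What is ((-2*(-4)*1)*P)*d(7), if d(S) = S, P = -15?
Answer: -840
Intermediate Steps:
((-2*(-4)*1)*P)*d(7) = ((-2*(-4)*1)*(-15))*7 = ((8*1)*(-15))*7 = (8*(-15))*7 = -120*7 = -840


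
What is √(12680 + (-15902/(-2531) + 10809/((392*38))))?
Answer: √23002062890705139/1346492 ≈ 112.64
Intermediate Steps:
√(12680 + (-15902/(-2531) + 10809/((392*38)))) = √(12680 + (-15902*(-1/2531) + 10809/14896)) = √(12680 + (15902/2531 + 10809*(1/14896))) = √(12680 + (15902/2531 + 10809/14896)) = √(12680 + 264233771/37701776) = √(478322753451/37701776) = √23002062890705139/1346492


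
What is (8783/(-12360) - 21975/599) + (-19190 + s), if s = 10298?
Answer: -66110038897/7403640 ≈ -8929.4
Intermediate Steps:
(8783/(-12360) - 21975/599) + (-19190 + s) = (8783/(-12360) - 21975/599) + (-19190 + 10298) = (8783*(-1/12360) - 21975*1/599) - 8892 = (-8783/12360 - 21975/599) - 8892 = -276872017/7403640 - 8892 = -66110038897/7403640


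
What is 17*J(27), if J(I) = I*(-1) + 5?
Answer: -374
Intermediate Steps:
J(I) = 5 - I (J(I) = -I + 5 = 5 - I)
17*J(27) = 17*(5 - 1*27) = 17*(5 - 27) = 17*(-22) = -374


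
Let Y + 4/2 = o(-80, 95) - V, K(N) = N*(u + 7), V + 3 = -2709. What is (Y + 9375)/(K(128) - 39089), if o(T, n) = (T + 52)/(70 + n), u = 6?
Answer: -1993997/6175125 ≈ -0.32291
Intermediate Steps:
V = -2712 (V = -3 - 2709 = -2712)
K(N) = 13*N (K(N) = N*(6 + 7) = N*13 = 13*N)
o(T, n) = (52 + T)/(70 + n)
Y = 447122/165 (Y = -2 + ((52 - 80)/(70 + 95) - 1*(-2712)) = -2 + (-28/165 + 2712) = -2 + 447452/165 = 447122/165 ≈ 2709.8)
(Y + 9375)/(K(128) - 39089) = (447122/165 + 9375)/(13*128 - 39089) = 1993997/(165*(1664 - 39089)) = (1993997/165)/(-37425) = (1993997/165)*(-1/37425) = -1993997/6175125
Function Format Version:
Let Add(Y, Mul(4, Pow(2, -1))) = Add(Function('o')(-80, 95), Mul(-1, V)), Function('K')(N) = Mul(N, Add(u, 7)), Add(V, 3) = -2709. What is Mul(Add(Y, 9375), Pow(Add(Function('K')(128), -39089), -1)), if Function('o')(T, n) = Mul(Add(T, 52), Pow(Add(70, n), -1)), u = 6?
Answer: Rational(-1993997, 6175125) ≈ -0.32291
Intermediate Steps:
V = -2712 (V = Add(-3, -2709) = -2712)
Function('K')(N) = Mul(13, N) (Function('K')(N) = Mul(N, Add(6, 7)) = Mul(N, 13) = Mul(13, N))
Function('o')(T, n) = Mul(Pow(Add(70, n), -1), Add(52, T)) (Function('o')(T, n) = Mul(Add(52, T), Pow(Add(70, n), -1)) = Mul(Pow(Add(70, n), -1), Add(52, T)))
Y = Rational(447122, 165) (Y = Add(-2, Add(Mul(Pow(Add(70, 95), -1), Add(52, -80)), Mul(-1, -2712))) = Add(-2, Add(Mul(Pow(165, -1), -28), 2712)) = Add(-2, Add(Mul(Rational(1, 165), -28), 2712)) = Add(-2, Add(Rational(-28, 165), 2712)) = Add(-2, Rational(447452, 165)) = Rational(447122, 165) ≈ 2709.8)
Mul(Add(Y, 9375), Pow(Add(Function('K')(128), -39089), -1)) = Mul(Add(Rational(447122, 165), 9375), Pow(Add(Mul(13, 128), -39089), -1)) = Mul(Rational(1993997, 165), Pow(Add(1664, -39089), -1)) = Mul(Rational(1993997, 165), Pow(-37425, -1)) = Mul(Rational(1993997, 165), Rational(-1, 37425)) = Rational(-1993997, 6175125)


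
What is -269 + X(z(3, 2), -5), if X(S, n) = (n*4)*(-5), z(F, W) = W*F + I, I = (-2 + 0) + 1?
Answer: -169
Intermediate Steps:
I = -1 (I = -2 + 1 = -1)
z(F, W) = -1 + F*W (z(F, W) = W*F - 1 = F*W - 1 = -1 + F*W)
X(S, n) = -20*n (X(S, n) = (4*n)*(-5) = -20*n)
-269 + X(z(3, 2), -5) = -269 - 20*(-5) = -269 + 100 = -169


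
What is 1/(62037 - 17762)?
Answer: 1/44275 ≈ 2.2586e-5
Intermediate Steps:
1/(62037 - 17762) = 1/44275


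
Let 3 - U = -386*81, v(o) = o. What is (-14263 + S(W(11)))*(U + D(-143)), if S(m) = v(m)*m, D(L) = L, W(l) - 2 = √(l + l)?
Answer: -443140862 + 124504*√22 ≈ -4.4256e+8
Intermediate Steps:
W(l) = 2 + √2*√l (W(l) = 2 + √(l + l) = 2 + √(2*l) = 2 + √2*√l)
S(m) = m² (S(m) = m*m = m²)
U = 31269 (U = 3 - (-386)*81 = 3 - 1*(-31266) = 3 + 31266 = 31269)
(-14263 + S(W(11)))*(U + D(-143)) = (-14263 + (2 + √2*√11)²)*(31269 - 143) = (-14263 + (2 + √22)²)*31126 = -443950138 + 31126*(2 + √22)²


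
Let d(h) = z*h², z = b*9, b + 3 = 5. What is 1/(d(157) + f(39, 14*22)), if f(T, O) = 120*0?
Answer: 1/443682 ≈ 2.2539e-6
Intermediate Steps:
b = 2 (b = -3 + 5 = 2)
z = 18 (z = 2*9 = 18)
f(T, O) = 0
d(h) = 18*h²
1/(d(157) + f(39, 14*22)) = 1/(18*157² + 0) = 1/(18*24649 + 0) = 1/(443682 + 0) = 1/443682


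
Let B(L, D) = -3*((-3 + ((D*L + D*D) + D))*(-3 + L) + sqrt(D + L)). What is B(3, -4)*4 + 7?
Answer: 7 - 12*I ≈ 7.0 - 12.0*I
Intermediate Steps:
B(L, D) = -3*sqrt(D + L) - 3*(-3 + L)*(-3 + D + D**2 + D*L) (B(L, D) = -3*((-3 + ((D*L + D**2) + D))*(-3 + L) + sqrt(D + L)) = -3*((-3 + ((D**2 + D*L) + D))*(-3 + L) + sqrt(D + L)) = -3*((-3 + (D + D**2 + D*L))*(-3 + L) + sqrt(D + L)) = -3*((-3 + D + D**2 + D*L)*(-3 + L) + sqrt(D + L)) = -3*((-3 + L)*(-3 + D + D**2 + D*L) + sqrt(D + L)) = -3*(sqrt(D + L) + (-3 + L)*(-3 + D + D**2 + D*L)) = -3*sqrt(D + L) - 3*(-3 + L)*(-3 + D + D**2 + D*L))
B(3, -4)*4 + 7 = (-27 - 3*sqrt(-4 + 3) + 9*(-4) + 9*3 + 9*(-4)**2 - 3*(-4)*3**2 - 3*3*(-4)**2 + 6*(-4)*3)*4 + 7 = (-27 - 3*I - 36 + 27 + 9*16 - 3*(-4)*9 - 3*3*16 - 72)*4 + 7 = (-27 - 3*I - 36 + 27 + 144 + 108 - 144 - 72)*4 + 7 = -3*I*4 + 7 = -12*I + 7 = 7 - 12*I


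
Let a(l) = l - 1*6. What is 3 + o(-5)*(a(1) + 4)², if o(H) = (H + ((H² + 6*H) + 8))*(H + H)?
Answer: 23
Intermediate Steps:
a(l) = -6 + l (a(l) = l - 6 = -6 + l)
o(H) = 2*H*(8 + H² + 7*H) (o(H) = (H + (8 + H² + 6*H))*(2*H) = (8 + H² + 7*H)*(2*H) = 2*H*(8 + H² + 7*H))
3 + o(-5)*(a(1) + 4)² = 3 + (2*(-5)*(8 + (-5)² + 7*(-5)))*((-6 + 1) + 4)² = 3 + (2*(-5)*(8 + 25 - 35))*(-5 + 4)² = 3 + (2*(-5)*(-2))*(-1)² = 3 + 20*1 = 3 + 20 = 23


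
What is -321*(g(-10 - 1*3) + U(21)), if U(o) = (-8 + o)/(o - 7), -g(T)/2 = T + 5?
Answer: -76077/14 ≈ -5434.1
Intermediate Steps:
g(T) = -10 - 2*T (g(T) = -2*(T + 5) = -2*(5 + T) = -10 - 2*T)
U(o) = (-8 + o)/(-7 + o)
-321*(g(-10 - 1*3) + U(21)) = -321*((-10 - 2*(-10 - 1*3)) + (-8 + 21)/(-7 + 21)) = -321*((-10 - 2*(-10 - 3)) + 13/14) = -321*((-10 - 2*(-13)) + (1/14)*13) = -321*((-10 + 26) + 13/14) = -321*(16 + 13/14) = -321*237/14 = -76077/14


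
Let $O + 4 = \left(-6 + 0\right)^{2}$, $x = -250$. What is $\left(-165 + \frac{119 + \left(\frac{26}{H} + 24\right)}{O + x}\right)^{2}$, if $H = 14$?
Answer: $\frac{15977465604}{582169} \approx 27445.0$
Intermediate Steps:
$O = 32$ ($O = -4 + \left(-6 + 0\right)^{2} = -4 + \left(-6\right)^{2} = -4 + 36 = 32$)
$\left(-165 + \frac{119 + \left(\frac{26}{H} + 24\right)}{O + x}\right)^{2} = \left(-165 + \frac{119 + \left(\frac{26}{14} + 24\right)}{32 - 250}\right)^{2} = \left(-165 + \frac{119 + \left(26 \cdot \frac{1}{14} + 24\right)}{-218}\right)^{2} = \left(-165 + \left(119 + \left(\frac{13}{7} + 24\right)\right) \left(- \frac{1}{218}\right)\right)^{2} = \left(-165 + \left(119 + \frac{181}{7}\right) \left(- \frac{1}{218}\right)\right)^{2} = \left(-165 + \frac{1014}{7} \left(- \frac{1}{218}\right)\right)^{2} = \left(-165 - \frac{507}{763}\right)^{2} = \left(- \frac{126402}{763}\right)^{2} = \frac{15977465604}{582169}$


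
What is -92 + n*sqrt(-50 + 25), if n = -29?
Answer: -92 - 145*I ≈ -92.0 - 145.0*I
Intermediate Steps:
-92 + n*sqrt(-50 + 25) = -92 - 29*sqrt(-50 + 25) = -92 - 145*I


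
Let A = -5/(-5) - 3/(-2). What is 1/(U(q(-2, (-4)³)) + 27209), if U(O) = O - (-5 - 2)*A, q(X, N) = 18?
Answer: 2/54489 ≈ 3.6705e-5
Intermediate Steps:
A = 5/2 (A = -5*(-⅕) - 3*(-½) = 1 + 3/2 = 5/2 ≈ 2.5000)
U(O) = 35/2 + O (U(O) = O - (-5 - 2)*5/2 = O - (-7)*5/2 = O - 1*(-35/2) = O + 35/2 = 35/2 + O)
1/(U(q(-2, (-4)³)) + 27209) = 1/((35/2 + 18) + 27209) = 1/(71/2 + 27209) = 1/(54489/2) = 2/54489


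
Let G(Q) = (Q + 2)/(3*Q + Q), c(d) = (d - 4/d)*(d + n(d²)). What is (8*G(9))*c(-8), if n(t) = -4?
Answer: 220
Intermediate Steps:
c(d) = (-4 + d)*(d - 4/d) (c(d) = (d - 4/d)*(d - 4) = (d - 4/d)*(-4 + d) = (-4 + d)*(d - 4/d))
G(Q) = (2 + Q)/(4*Q) (G(Q) = (2 + Q)/((4*Q)) = (2 + Q)*(1/(4*Q)) = (2 + Q)/(4*Q))
(8*G(9))*c(-8) = (8*((¼)*(2 + 9)/9))*(-4 + (-8)² - 4*(-8) + 16/(-8)) = (8*((¼)*(⅑)*11))*(-4 + 64 + 32 + 16*(-⅛)) = (8*(11/36))*(-4 + 64 + 32 - 2) = (22/9)*90 = 220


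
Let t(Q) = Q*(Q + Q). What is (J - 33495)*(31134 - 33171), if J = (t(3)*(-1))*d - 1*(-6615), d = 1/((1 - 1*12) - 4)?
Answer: 273760578/5 ≈ 5.4752e+7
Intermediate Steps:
t(Q) = 2*Q² (t(Q) = Q*(2*Q) = 2*Q²)
d = -1/15 (d = 1/((1 - 12) - 4) = 1/(-11 - 4) = 1/(-15) = -1/15 ≈ -0.066667)
J = 33081/5 (J = ((2*3²)*(-1))*(-1/15) - 1*(-6615) = ((2*9)*(-1))*(-1/15) + 6615 = (18*(-1))*(-1/15) + 6615 = -18*(-1/15) + 6615 = 6/5 + 6615 = 33081/5 ≈ 6616.2)
(J - 33495)*(31134 - 33171) = (33081/5 - 33495)*(31134 - 33171) = -134394/5*(-2037) = 273760578/5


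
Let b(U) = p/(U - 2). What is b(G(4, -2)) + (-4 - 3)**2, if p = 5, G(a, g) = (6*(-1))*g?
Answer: 99/2 ≈ 49.500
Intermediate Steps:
G(a, g) = -6*g
b(U) = 5/(-2 + U) (b(U) = 5/(U - 2) = 5/(-2 + U))
b(G(4, -2)) + (-4 - 3)**2 = 5/(-2 - 6*(-2)) + (-4 - 3)**2 = 5/(-2 + 12) + (-7)**2 = 5/10 + 49 = 5*(1/10) + 49 = 1/2 + 49 = 99/2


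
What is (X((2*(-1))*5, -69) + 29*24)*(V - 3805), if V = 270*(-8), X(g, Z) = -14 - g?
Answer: -4127780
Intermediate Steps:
V = -2160
(X((2*(-1))*5, -69) + 29*24)*(V - 3805) = ((-14 - 2*(-1)*5) + 29*24)*(-2160 - 3805) = ((-14 - (-2)*5) + 696)*(-5965) = ((-14 - 1*(-10)) + 696)*(-5965) = ((-14 + 10) + 696)*(-5965) = (-4 + 696)*(-5965) = 692*(-5965) = -4127780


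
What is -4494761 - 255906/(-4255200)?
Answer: -354187162061/78800 ≈ -4.4948e+6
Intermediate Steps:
-4494761 - 255906/(-4255200) = -4494761 - 255906*(-1/4255200) = -4494761 + 4739/78800 = -354187162061/78800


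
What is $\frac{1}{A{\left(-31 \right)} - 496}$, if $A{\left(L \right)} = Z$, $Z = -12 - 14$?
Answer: $- \frac{1}{522} \approx -0.0019157$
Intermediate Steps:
$Z = -26$ ($Z = -12 - 14 = -26$)
$A{\left(L \right)} = -26$
$\frac{1}{A{\left(-31 \right)} - 496} = \frac{1}{-26 - 496} = \frac{1}{-522} = - \frac{1}{522}$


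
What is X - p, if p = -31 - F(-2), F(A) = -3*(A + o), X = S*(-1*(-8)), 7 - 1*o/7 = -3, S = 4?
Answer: -141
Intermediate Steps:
o = 70 (o = 49 - 7*(-3) = 49 + 21 = 70)
X = 32 (X = 4*(-1*(-8)) = 4*8 = 32)
F(A) = -210 - 3*A (F(A) = -3*(A + 70) = -3*(70 + A) = -210 - 3*A)
p = 173 (p = -31 - (-210 - 3*(-2)) = -31 - (-210 + 6) = -31 - 1*(-204) = -31 + 204 = 173)
X - p = 32 - 1*173 = 32 - 173 = -141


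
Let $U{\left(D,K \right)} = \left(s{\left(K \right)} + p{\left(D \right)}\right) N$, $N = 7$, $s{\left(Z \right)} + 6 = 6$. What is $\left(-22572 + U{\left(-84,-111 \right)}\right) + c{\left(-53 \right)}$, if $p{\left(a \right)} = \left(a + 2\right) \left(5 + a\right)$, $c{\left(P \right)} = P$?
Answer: $22721$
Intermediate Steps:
$s{\left(Z \right)} = 0$ ($s{\left(Z \right)} = -6 + 6 = 0$)
$p{\left(a \right)} = \left(2 + a\right) \left(5 + a\right)$
$U{\left(D,K \right)} = 70 + 7 D^{2} + 49 D$ ($U{\left(D,K \right)} = \left(0 + \left(10 + D^{2} + 7 D\right)\right) 7 = \left(10 + D^{2} + 7 D\right) 7 = 70 + 7 D^{2} + 49 D$)
$\left(-22572 + U{\left(-84,-111 \right)}\right) + c{\left(-53 \right)} = \left(-22572 + \left(70 + 7 \left(-84\right)^{2} + 49 \left(-84\right)\right)\right) - 53 = \left(-22572 + \left(70 + 7 \cdot 7056 - 4116\right)\right) - 53 = \left(-22572 + \left(70 + 49392 - 4116\right)\right) - 53 = \left(-22572 + 45346\right) - 53 = 22774 - 53 = 22721$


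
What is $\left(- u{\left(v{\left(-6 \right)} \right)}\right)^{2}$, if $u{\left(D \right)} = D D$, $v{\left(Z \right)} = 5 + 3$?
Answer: $4096$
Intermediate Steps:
$v{\left(Z \right)} = 8$
$u{\left(D \right)} = D^{2}$
$\left(- u{\left(v{\left(-6 \right)} \right)}\right)^{2} = \left(- 8^{2}\right)^{2} = \left(\left(-1\right) 64\right)^{2} = \left(-64\right)^{2} = 4096$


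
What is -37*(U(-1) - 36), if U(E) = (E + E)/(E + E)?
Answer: 1295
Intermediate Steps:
U(E) = 1 (U(E) = (2*E)/((2*E)) = (2*E)*(1/(2*E)) = 1)
-37*(U(-1) - 36) = -37*(1 - 36) = -37*(-35) = 1295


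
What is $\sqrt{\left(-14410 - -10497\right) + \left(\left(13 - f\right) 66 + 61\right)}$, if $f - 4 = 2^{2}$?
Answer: $i \sqrt{3522} \approx 59.346 i$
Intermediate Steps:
$f = 8$ ($f = 4 + 2^{2} = 4 + 4 = 8$)
$\sqrt{\left(-14410 - -10497\right) + \left(\left(13 - f\right) 66 + 61\right)} = \sqrt{\left(-14410 - -10497\right) + \left(\left(13 - 8\right) 66 + 61\right)} = \sqrt{\left(-14410 + 10497\right) + \left(\left(13 - 8\right) 66 + 61\right)} = \sqrt{-3913 + \left(5 \cdot 66 + 61\right)} = \sqrt{-3913 + \left(330 + 61\right)} = \sqrt{-3913 + 391} = \sqrt{-3522} = i \sqrt{3522}$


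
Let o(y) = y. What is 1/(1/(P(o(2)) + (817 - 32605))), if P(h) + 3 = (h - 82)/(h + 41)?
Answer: -1367093/43 ≈ -31793.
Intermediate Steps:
P(h) = -3 + (-82 + h)/(41 + h) (P(h) = -3 + (h - 82)/(h + 41) = -3 + (-82 + h)/(41 + h))
1/(1/(P(o(2)) + (817 - 32605))) = 1/(1/((-205 - 2*2)/(41 + 2) + (817 - 32605))) = 1/(1/((-205 - 4)/43 - 31788)) = 1/(1/((1/43)*(-209) - 31788)) = 1/(1/(-209/43 - 31788)) = 1/(1/(-1367093/43)) = 1/(-43/1367093) = -1367093/43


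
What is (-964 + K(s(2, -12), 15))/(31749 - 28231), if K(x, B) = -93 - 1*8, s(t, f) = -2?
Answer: -1065/3518 ≈ -0.30273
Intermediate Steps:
K(x, B) = -101 (K(x, B) = -93 - 8 = -101)
(-964 + K(s(2, -12), 15))/(31749 - 28231) = (-964 - 101)/(31749 - 28231) = -1065/3518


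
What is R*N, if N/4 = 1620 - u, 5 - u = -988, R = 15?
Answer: 37620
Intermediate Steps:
u = 993 (u = 5 - 1*(-988) = 5 + 988 = 993)
N = 2508 (N = 4*(1620 - 1*993) = 4*(1620 - 993) = 4*627 = 2508)
R*N = 15*2508 = 37620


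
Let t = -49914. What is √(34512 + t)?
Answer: I*√15402 ≈ 124.1*I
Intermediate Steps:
√(34512 + t) = √(34512 - 49914) = √(-15402) = I*√15402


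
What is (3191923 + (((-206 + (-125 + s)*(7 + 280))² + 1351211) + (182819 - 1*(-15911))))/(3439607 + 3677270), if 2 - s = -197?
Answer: 447086888/7116877 ≈ 62.821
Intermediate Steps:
s = 199 (s = 2 - 1*(-197) = 2 + 197 = 199)
(3191923 + (((-206 + (-125 + s)*(7 + 280))² + 1351211) + (182819 - 1*(-15911))))/(3439607 + 3677270) = (3191923 + (((-206 + (-125 + 199)*(7 + 280))² + 1351211) + (182819 - 1*(-15911))))/(3439607 + 3677270) = (3191923 + (((-206 + 74*287)² + 1351211) + (182819 + 15911)))/7116877 = (3191923 + (((-206 + 21238)² + 1351211) + 198730))*(1/7116877) = (3191923 + ((21032² + 1351211) + 198730))*(1/7116877) = (3191923 + ((442345024 + 1351211) + 198730))*(1/7116877) = (3191923 + (443696235 + 198730))*(1/7116877) = (3191923 + 443894965)*(1/7116877) = 447086888*(1/7116877) = 447086888/7116877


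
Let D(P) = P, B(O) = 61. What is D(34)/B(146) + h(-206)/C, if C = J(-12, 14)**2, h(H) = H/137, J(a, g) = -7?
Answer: 215676/409493 ≈ 0.52669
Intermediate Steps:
h(H) = H/137 (h(H) = H*(1/137) = H/137)
C = 49 (C = (-7)**2 = 49)
D(34)/B(146) + h(-206)/C = 34/61 + ((1/137)*(-206))/49 = 34*(1/61) - 206/137*1/49 = 34/61 - 206/6713 = 215676/409493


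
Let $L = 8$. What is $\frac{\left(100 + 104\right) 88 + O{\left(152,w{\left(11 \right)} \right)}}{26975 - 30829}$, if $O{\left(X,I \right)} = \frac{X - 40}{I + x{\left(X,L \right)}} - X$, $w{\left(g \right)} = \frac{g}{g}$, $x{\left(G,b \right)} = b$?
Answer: $- \frac{80156}{17343} \approx -4.6218$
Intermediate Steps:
$w{\left(g \right)} = 1$
$O{\left(X,I \right)} = - X + \frac{-40 + X}{8 + I}$ ($O{\left(X,I \right)} = \frac{X - 40}{I + 8} - X = \frac{-40 + X}{8 + I} - X = - X + \frac{-40 + X}{8 + I}$)
$\frac{\left(100 + 104\right) 88 + O{\left(152,w{\left(11 \right)} \right)}}{26975 - 30829} = \frac{\left(100 + 104\right) 88 + \frac{-40 - 1064 - 1 \cdot 152}{8 + 1}}{26975 - 30829} = \frac{204 \cdot 88 + \frac{-40 - 1064 - 152}{9}}{-3854} = \left(17952 + \frac{1}{9} \left(-1256\right)\right) \left(- \frac{1}{3854}\right) = \left(17952 - \frac{1256}{9}\right) \left(- \frac{1}{3854}\right) = \frac{160312}{9} \left(- \frac{1}{3854}\right) = - \frac{80156}{17343}$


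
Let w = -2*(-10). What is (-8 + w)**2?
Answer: 144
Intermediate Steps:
w = 20
(-8 + w)**2 = (-8 + 20)**2 = 12**2 = 144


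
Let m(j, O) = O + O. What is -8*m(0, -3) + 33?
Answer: 81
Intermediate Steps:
m(j, O) = 2*O
-8*m(0, -3) + 33 = -16*(-3) + 33 = -8*(-6) + 33 = 48 + 33 = 81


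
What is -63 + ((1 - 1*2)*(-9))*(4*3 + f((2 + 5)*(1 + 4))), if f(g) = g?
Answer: 360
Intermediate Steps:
-63 + ((1 - 1*2)*(-9))*(4*3 + f((2 + 5)*(1 + 4))) = -63 + ((1 - 1*2)*(-9))*(4*3 + (2 + 5)*(1 + 4)) = -63 + ((1 - 2)*(-9))*(12 + 7*5) = -63 + (-1*(-9))*(12 + 35) = -63 + 9*47 = -63 + 423 = 360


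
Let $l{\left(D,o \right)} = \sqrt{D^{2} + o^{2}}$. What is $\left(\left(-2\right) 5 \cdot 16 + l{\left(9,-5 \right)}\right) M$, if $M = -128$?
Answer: $20480 - 128 \sqrt{106} \approx 19162.0$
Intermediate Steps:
$\left(\left(-2\right) 5 \cdot 16 + l{\left(9,-5 \right)}\right) M = \left(\left(-2\right) 5 \cdot 16 + \sqrt{9^{2} + \left(-5\right)^{2}}\right) \left(-128\right) = \left(\left(-10\right) 16 + \sqrt{81 + 25}\right) \left(-128\right) = \left(-160 + \sqrt{106}\right) \left(-128\right) = 20480 - 128 \sqrt{106}$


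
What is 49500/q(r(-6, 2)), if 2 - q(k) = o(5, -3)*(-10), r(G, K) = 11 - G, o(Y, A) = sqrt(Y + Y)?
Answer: -8250/83 + 41250*sqrt(10)/83 ≈ 1472.2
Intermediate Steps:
o(Y, A) = sqrt(2)*sqrt(Y) (o(Y, A) = sqrt(2*Y) = sqrt(2)*sqrt(Y))
q(k) = 2 + 10*sqrt(10) (q(k) = 2 - sqrt(2)*sqrt(5)*(-10) = 2 - sqrt(10)*(-10) = 2 - (-10)*sqrt(10) = 2 + 10*sqrt(10))
49500/q(r(-6, 2)) = 49500/(2 + 10*sqrt(10))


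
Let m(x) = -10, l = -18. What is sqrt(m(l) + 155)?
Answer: sqrt(145) ≈ 12.042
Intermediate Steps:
sqrt(m(l) + 155) = sqrt(-10 + 155) = sqrt(145)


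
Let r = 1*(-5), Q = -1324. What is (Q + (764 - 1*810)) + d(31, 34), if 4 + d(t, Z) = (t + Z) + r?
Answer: -1314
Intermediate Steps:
r = -5
d(t, Z) = -9 + Z + t (d(t, Z) = -4 + ((t + Z) - 5) = -4 + ((Z + t) - 5) = -4 + (-5 + Z + t) = -9 + Z + t)
(Q + (764 - 1*810)) + d(31, 34) = (-1324 + (764 - 1*810)) + (-9 + 34 + 31) = (-1324 + (764 - 810)) + 56 = (-1324 - 46) + 56 = -1370 + 56 = -1314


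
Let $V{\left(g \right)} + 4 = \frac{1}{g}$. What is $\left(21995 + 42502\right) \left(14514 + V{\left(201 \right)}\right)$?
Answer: $\frac{62702069989}{67} \approx 9.3585 \cdot 10^{8}$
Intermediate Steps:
$V{\left(g \right)} = -4 + \frac{1}{g}$
$\left(21995 + 42502\right) \left(14514 + V{\left(201 \right)}\right) = \left(21995 + 42502\right) \left(14514 - \left(4 - \frac{1}{201}\right)\right) = 64497 \left(14514 + \left(-4 + \frac{1}{201}\right)\right) = 64497 \left(14514 - \frac{803}{201}\right) = 64497 \cdot \frac{2916511}{201} = \frac{62702069989}{67}$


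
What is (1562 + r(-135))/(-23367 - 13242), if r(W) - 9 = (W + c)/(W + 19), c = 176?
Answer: -182195/4246644 ≈ -0.042903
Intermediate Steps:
r(W) = 9 + (176 + W)/(19 + W) (r(W) = 9 + (W + 176)/(W + 19) = 9 + (176 + W)/(19 + W))
(1562 + r(-135))/(-23367 - 13242) = (1562 + (347 + 10*(-135))/(19 - 135))/(-23367 - 13242) = (1562 + (347 - 1350)/(-116))/(-36609) = (1562 - 1/116*(-1003))*(-1/36609) = (1562 + 1003/116)*(-1/36609) = (182195/116)*(-1/36609) = -182195/4246644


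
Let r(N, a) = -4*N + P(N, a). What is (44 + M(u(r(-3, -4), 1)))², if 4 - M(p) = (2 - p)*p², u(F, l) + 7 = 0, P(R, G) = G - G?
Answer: 154449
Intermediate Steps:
P(R, G) = 0
r(N, a) = -4*N (r(N, a) = -4*N + 0 = -4*N)
u(F, l) = -7 (u(F, l) = -7 + 0 = -7)
M(p) = 4 - p²*(2 - p) (M(p) = 4 - (2 - p)*p² = 4 - p²*(2 - p))
(44 + M(u(r(-3, -4), 1)))² = (44 + (4 + (-7)³ - 2*(-7)²))² = (44 + (4 - 343 - 2*49))² = (44 + (4 - 343 - 98))² = (44 - 437)² = (-393)² = 154449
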